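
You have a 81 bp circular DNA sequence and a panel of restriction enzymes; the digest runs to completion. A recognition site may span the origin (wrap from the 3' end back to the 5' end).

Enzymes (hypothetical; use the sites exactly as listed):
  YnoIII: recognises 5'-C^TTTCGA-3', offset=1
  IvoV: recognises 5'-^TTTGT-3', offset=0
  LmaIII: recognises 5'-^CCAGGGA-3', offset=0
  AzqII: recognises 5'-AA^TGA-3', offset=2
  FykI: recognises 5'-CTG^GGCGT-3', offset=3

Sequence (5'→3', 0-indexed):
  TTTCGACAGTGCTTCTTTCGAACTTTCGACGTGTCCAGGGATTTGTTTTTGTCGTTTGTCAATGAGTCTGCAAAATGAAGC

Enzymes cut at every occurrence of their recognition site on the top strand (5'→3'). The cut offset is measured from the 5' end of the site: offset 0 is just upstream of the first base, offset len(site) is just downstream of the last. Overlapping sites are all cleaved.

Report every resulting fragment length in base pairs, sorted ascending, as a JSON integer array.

[6,6,7,7,8,8,11,13,15]

Site scan:
  YnoIII (CTTTCGA, off=1): starts [14, 22, 80] → cuts [0, 15, 23]
  IvoV (TTTGT, off=0): starts [41, 47, 54] → cuts [41, 47, 54]
  LmaIII (CCAGGGA, off=0): starts [34] → cuts [34]
  AzqII (AATGA, off=2): starts [60, 73] → cuts [62, 75]
  FykI (CTGGGCGT, off=3): no sites

All cut coordinates (distinct, sorted): [0, 15, 23, 34, 41, 47, 54, 62, 75]

Fragment lengths:
  0→15: 15 bp
  15→23: 8 bp
  23→34: 11 bp
  34→41: 7 bp
  41→47: 6 bp
  47→54: 7 bp
  54→62: 8 bp
  62→75: 13 bp
  75→0 (wrap): 81-75+0 = 6 bp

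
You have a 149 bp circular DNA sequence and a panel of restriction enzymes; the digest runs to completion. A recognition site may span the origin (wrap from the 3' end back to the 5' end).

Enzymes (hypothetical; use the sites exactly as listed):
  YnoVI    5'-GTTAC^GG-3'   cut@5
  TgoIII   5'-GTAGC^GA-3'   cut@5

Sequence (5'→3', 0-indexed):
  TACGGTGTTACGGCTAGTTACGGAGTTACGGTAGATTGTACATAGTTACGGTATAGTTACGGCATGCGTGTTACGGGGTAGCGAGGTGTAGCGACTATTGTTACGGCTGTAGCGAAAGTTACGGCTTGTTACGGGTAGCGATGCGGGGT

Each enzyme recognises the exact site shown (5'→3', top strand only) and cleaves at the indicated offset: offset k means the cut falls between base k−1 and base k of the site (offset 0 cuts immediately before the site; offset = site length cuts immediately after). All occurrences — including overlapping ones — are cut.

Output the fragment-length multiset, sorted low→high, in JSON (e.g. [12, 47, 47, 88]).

Scan for sites:
  YnoVI GTTACGG/5: at [6, 16, 24, 44, 55, 69, 99, 117, 127, 147] ⇒ [3, 11, 21, 29, 49, 60, 74, 104, 122, 132]
  TgoIII GTAGCGA/5: at [77, 87, 108, 134] ⇒ [82, 92, 113, 139]

Pooled cuts: [3, 11, 21, 29, 49, 60, 74, 82, 92, 104, 113, 122, 132, 139]

Fragments:
  3→11: 8 bp
  11→21: 10 bp
  21→29: 8 bp
  29→49: 20 bp
  49→60: 11 bp
  60→74: 14 bp
  74→82: 8 bp
  82→92: 10 bp
  92→104: 12 bp
  104→113: 9 bp
  113→122: 9 bp
  122→132: 10 bp
  132→139: 7 bp
  139→3 (wrap): 149-139+3 = 13 bp

[7,8,8,8,9,9,10,10,10,11,12,13,14,20]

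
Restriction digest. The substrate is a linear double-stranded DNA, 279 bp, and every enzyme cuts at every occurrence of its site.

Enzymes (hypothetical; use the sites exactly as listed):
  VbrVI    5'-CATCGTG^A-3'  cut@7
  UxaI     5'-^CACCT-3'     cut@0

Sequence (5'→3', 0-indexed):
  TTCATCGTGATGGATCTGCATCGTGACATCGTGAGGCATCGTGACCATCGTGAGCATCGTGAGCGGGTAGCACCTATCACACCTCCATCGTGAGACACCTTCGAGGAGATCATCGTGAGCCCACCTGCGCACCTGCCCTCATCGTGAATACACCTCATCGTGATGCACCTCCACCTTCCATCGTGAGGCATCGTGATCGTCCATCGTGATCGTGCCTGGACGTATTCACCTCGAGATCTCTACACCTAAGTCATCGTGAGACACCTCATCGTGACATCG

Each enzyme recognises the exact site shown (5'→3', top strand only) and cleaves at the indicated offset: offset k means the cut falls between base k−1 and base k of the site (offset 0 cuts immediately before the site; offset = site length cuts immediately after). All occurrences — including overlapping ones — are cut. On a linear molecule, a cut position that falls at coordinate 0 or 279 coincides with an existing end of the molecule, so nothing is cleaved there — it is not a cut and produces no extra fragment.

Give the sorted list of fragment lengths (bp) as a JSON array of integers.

Scan for sites:
  VbrVI (CATCGTGA, off=7): starts [2, 18, 26, 36, 45, 54, 85, 110, 139, 155, 178, 188, 201, 251, 266] → cuts [9, 25, 33, 43, 52, 61, 92, 117, 146, 162, 185, 195, 208, 258, 273]
  UxaI (CACCT, off=0): starts [70, 79, 95, 121, 129, 150, 165, 171, 226, 242, 261] → cuts [70, 79, 95, 121, 129, 150, 165, 171, 226, 242, 261]

Pooled cuts: [9, 25, 33, 43, 52, 61, 70, 79, 92, 95, 117, 121, 129, 146, 150, 162, 165, 171, 185, 195, 208, 226, 242, 258, 261, 273]

Fragment lengths:
  [0,9): 9 bp
  [9,25): 16 bp
  [25,33): 8 bp
  [33,43): 10 bp
  [43,52): 9 bp
  [52,61): 9 bp
  [61,70): 9 bp
  [70,79): 9 bp
  [79,92): 13 bp
  [92,95): 3 bp
  [95,117): 22 bp
  [117,121): 4 bp
  [121,129): 8 bp
  [129,146): 17 bp
  [146,150): 4 bp
  [150,162): 12 bp
  [162,165): 3 bp
  [165,171): 6 bp
  [171,185): 14 bp
  [185,195): 10 bp
  [195,208): 13 bp
  [208,226): 18 bp
  [226,242): 16 bp
  [242,258): 16 bp
  [258,261): 3 bp
  [261,273): 12 bp
  [273,279): 6 bp

[3,3,3,4,4,6,6,8,8,9,9,9,9,9,10,10,12,12,13,13,14,16,16,16,17,18,22]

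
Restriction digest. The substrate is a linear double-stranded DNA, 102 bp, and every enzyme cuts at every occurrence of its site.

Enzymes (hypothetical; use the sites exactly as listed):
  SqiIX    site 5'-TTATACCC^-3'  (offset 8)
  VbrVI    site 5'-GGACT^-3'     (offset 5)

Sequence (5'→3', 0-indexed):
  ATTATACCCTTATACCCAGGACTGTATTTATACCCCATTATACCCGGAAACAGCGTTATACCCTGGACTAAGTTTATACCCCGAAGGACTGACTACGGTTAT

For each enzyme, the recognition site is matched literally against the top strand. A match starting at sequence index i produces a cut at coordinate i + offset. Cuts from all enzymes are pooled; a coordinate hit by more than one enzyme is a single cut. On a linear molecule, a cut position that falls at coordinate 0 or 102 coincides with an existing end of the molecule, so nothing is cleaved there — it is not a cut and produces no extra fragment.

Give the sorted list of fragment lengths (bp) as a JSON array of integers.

Site scan:
  SqiIX TTATACCC/8: at [1, 9, 27, 37, 55, 73] ⇒ [9, 17, 35, 45, 63, 81]
  VbrVI GGACT/5: at [18, 64, 85] ⇒ [23, 69, 90]

Pooled cuts: [9, 17, 23, 35, 45, 63, 69, 81, 90]

Fragment lengths:
  [0,9): 9 bp
  [9,17): 8 bp
  [17,23): 6 bp
  [23,35): 12 bp
  [35,45): 10 bp
  [45,63): 18 bp
  [63,69): 6 bp
  [69,81): 12 bp
  [81,90): 9 bp
  [90,102): 12 bp

[6,6,8,9,9,10,12,12,12,18]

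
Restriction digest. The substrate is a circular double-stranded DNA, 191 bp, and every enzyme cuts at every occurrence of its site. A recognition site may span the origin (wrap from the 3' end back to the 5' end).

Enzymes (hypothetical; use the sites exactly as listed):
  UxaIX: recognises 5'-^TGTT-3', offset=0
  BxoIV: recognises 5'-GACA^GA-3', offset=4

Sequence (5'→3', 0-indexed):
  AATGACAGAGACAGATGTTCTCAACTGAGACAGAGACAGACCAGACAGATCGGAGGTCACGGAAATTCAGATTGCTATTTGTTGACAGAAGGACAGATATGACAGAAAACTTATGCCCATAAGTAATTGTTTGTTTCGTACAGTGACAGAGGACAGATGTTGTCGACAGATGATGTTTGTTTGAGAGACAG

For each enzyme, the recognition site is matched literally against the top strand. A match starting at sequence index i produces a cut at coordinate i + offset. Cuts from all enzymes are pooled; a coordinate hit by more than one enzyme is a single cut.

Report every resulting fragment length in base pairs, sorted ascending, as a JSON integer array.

Site scan:
  UxaIX (TGTT, off=0): starts [15, 79, 127, 131, 157, 173, 177] → cuts [15, 79, 127, 131, 157, 173, 177]
  BxoIV (GACAGA, off=4): starts [3, 9, 28, 34, 43, 83, 91, 100, 144, 151, 164, 186] → cuts [7, 13, 32, 38, 47, 87, 95, 104, 148, 155, 168, 190]

All cut coordinates (distinct, sorted): [7, 13, 15, 32, 38, 47, 79, 87, 95, 104, 127, 131, 148, 155, 157, 168, 173, 177, 190]

Fragment lengths:
  7→13: 6 bp
  13→15: 2 bp
  15→32: 17 bp
  32→38: 6 bp
  38→47: 9 bp
  47→79: 32 bp
  79→87: 8 bp
  87→95: 8 bp
  95→104: 9 bp
  104→127: 23 bp
  127→131: 4 bp
  131→148: 17 bp
  148→155: 7 bp
  155→157: 2 bp
  157→168: 11 bp
  168→173: 5 bp
  173→177: 4 bp
  177→190: 13 bp
  190→7 (wrap): 191-190+7 = 8 bp

[2,2,4,4,5,6,6,7,8,8,8,9,9,11,13,17,17,23,32]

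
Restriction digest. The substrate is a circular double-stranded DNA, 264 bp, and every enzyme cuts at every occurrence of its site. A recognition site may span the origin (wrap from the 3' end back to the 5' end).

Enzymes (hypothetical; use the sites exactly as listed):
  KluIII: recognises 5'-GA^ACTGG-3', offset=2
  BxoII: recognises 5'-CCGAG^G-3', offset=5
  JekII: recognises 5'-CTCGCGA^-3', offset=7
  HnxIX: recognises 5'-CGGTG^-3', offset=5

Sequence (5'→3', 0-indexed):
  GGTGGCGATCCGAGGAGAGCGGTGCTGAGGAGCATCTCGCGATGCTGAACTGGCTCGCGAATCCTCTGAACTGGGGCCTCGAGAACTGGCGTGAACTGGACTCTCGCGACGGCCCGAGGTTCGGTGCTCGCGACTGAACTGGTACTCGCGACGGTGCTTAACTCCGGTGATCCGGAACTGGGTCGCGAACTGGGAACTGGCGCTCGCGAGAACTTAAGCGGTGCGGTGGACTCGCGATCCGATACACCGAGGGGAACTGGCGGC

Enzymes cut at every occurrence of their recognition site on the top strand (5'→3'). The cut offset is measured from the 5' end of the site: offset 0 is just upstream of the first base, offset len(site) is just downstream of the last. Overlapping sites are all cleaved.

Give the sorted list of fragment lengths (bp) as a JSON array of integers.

[4,4,5,5,6,7,7,7,8,9,9,9,10,10,10,12,12,13,13,14,14,14,14,15,15,18]

Site scan:
  KluIII (GAACTGG, off=2): starts [46, 67, 82, 92, 135, 174, 186, 193, 253] → cuts [48, 69, 84, 94, 137, 176, 188, 195, 255]
  BxoII (CCGAGG, off=5): starts [9, 113, 246] → cuts [14, 118, 251]
  JekII (CTCGCGA, off=7): starts [35, 53, 102, 126, 144, 202, 230] → cuts [42, 60, 109, 133, 151, 209, 237]
  HnxIX (CGGTG, off=5): starts [19, 121, 151, 164, 218, 223, 263] → cuts [4, 24, 126, 156, 169, 223, 228]

All cut coordinates (distinct, sorted): [4, 14, 24, 42, 48, 60, 69, 84, 94, 109, 118, 126, 133, 137, 151, 156, 169, 176, 188, 195, 209, 223, 228, 237, 251, 255]

Fragment lengths:
  4→14: 10 bp
  14→24: 10 bp
  24→42: 18 bp
  42→48: 6 bp
  48→60: 12 bp
  60→69: 9 bp
  69→84: 15 bp
  84→94: 10 bp
  94→109: 15 bp
  109→118: 9 bp
  118→126: 8 bp
  126→133: 7 bp
  133→137: 4 bp
  137→151: 14 bp
  151→156: 5 bp
  156→169: 13 bp
  169→176: 7 bp
  176→188: 12 bp
  188→195: 7 bp
  195→209: 14 bp
  209→223: 14 bp
  223→228: 5 bp
  228→237: 9 bp
  237→251: 14 bp
  251→255: 4 bp
  255→4 (wrap): 264-255+4 = 13 bp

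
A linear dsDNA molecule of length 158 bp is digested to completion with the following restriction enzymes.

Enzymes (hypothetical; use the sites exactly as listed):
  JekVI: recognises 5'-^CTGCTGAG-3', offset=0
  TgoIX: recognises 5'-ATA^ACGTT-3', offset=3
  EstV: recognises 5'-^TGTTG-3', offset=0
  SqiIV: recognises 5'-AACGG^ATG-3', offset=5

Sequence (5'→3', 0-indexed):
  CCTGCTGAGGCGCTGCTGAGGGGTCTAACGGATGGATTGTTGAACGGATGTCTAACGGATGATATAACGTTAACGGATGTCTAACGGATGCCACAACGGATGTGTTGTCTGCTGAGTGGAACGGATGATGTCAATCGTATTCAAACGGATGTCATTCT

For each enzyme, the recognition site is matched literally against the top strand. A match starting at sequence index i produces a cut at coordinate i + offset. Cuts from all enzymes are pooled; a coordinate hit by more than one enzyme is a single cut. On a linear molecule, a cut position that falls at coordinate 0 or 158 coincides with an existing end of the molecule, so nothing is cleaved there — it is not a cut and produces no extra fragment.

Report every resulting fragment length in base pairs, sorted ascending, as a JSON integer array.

Scan for sites:
  JekVI CTGCTGAG/0: at [1, 12, 108] ⇒ [1, 12, 108]
  TgoIX ATAACGTT/3: at [63] ⇒ [66]
  EstV TGTTG/0: at [37, 102] ⇒ [37, 102]
  SqiIV AACGGATG/5: at [26, 42, 53, 71, 82, 94, 119, 143] ⇒ [31, 47, 58, 76, 87, 99, 124, 148]

All cut coordinates (distinct, sorted): [1, 12, 31, 37, 47, 58, 66, 76, 87, 99, 102, 108, 124, 148]

Fragments:
  [0,1): 1 bp
  [1,12): 11 bp
  [12,31): 19 bp
  [31,37): 6 bp
  [37,47): 10 bp
  [47,58): 11 bp
  [58,66): 8 bp
  [66,76): 10 bp
  [76,87): 11 bp
  [87,99): 12 bp
  [99,102): 3 bp
  [102,108): 6 bp
  [108,124): 16 bp
  [124,148): 24 bp
  [148,158): 10 bp

[1,3,6,6,8,10,10,10,11,11,11,12,16,19,24]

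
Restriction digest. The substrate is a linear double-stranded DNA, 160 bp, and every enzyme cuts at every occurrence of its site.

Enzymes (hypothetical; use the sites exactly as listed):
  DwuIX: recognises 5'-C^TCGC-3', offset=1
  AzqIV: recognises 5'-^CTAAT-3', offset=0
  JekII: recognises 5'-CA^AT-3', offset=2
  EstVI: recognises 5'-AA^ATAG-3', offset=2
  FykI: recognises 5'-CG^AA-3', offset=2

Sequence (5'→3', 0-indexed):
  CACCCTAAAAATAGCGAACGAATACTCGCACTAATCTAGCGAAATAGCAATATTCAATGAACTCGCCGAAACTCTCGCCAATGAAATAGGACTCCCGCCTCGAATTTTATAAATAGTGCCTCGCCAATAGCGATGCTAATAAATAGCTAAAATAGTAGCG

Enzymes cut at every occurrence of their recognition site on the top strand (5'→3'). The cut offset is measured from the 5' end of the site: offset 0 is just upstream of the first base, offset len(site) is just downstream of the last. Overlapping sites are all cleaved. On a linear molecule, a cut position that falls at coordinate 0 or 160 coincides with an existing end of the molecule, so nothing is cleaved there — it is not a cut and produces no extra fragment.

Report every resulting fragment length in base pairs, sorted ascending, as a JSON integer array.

Site scan:
  DwuIX CTCGC/1: at [24, 61, 73, 119] ⇒ [25, 62, 74, 120]
  AzqIV CTAAT/0: at [30, 135] ⇒ [30, 135]
  JekII CAAT/2: at [47, 54, 78, 124] ⇒ [49, 56, 80, 126]
  EstVI AAATAG/2: at [8, 41, 83, 110, 140, 149] ⇒ [10, 43, 85, 112, 142, 151]
  FykI CGAA/2: at [14, 18, 39, 66, 100] ⇒ [16, 20, 41, 68, 102]

All cut coordinates (distinct, sorted): [10, 16, 20, 25, 30, 41, 43, 49, 56, 62, 68, 74, 80, 85, 102, 112, 120, 126, 135, 142, 151]

Fragment lengths:
  [0,10): 10 bp
  [10,16): 6 bp
  [16,20): 4 bp
  [20,25): 5 bp
  [25,30): 5 bp
  [30,41): 11 bp
  [41,43): 2 bp
  [43,49): 6 bp
  [49,56): 7 bp
  [56,62): 6 bp
  [62,68): 6 bp
  [68,74): 6 bp
  [74,80): 6 bp
  [80,85): 5 bp
  [85,102): 17 bp
  [102,112): 10 bp
  [112,120): 8 bp
  [120,126): 6 bp
  [126,135): 9 bp
  [135,142): 7 bp
  [142,151): 9 bp
  [151,160): 9 bp

[2,4,5,5,5,6,6,6,6,6,6,6,7,7,8,9,9,9,10,10,11,17]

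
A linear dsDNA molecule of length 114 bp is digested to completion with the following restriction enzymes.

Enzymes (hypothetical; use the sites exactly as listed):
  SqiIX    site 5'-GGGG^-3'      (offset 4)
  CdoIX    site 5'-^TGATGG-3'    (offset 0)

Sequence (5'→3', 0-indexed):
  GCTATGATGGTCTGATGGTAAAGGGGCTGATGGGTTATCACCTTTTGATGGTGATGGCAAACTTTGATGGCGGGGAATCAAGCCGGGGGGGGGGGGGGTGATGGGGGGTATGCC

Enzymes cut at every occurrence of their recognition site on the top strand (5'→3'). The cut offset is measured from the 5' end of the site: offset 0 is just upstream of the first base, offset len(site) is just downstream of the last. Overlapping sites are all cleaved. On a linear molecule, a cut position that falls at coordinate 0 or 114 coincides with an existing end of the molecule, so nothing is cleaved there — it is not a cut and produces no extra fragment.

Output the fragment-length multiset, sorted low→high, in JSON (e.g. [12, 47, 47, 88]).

[1,1,1,1,1,1,1,1,1,1,1,1,1,4,6,6,8,8,11,13,13,14,18]

Per-enzyme occurrences:
  SqiIX (GGGG, off=4): starts [22, 71, 84, 85, 86, 87, 88, 89, 90, 91, 92, 93, 94, 102, 103, 104] → cuts [26, 75, 88, 89, 90, 91, 92, 93, 94, 95, 96, 97, 98, 106, 107, 108]
  CdoIX (TGATGG, off=0): starts [4, 12, 27, 45, 51, 64, 98] → cuts [4, 12, 27, 45, 51, 64, 98]

Pooled cuts: [4, 12, 26, 27, 45, 51, 64, 75, 88, 89, 90, 91, 92, 93, 94, 95, 96, 97, 98, 106, 107, 108]

Fragments:
  [0,4): 4 bp
  [4,12): 8 bp
  [12,26): 14 bp
  [26,27): 1 bp
  [27,45): 18 bp
  [45,51): 6 bp
  [51,64): 13 bp
  [64,75): 11 bp
  [75,88): 13 bp
  [88,89): 1 bp
  [89,90): 1 bp
  [90,91): 1 bp
  [91,92): 1 bp
  [92,93): 1 bp
  [93,94): 1 bp
  [94,95): 1 bp
  [95,96): 1 bp
  [96,97): 1 bp
  [97,98): 1 bp
  [98,106): 8 bp
  [106,107): 1 bp
  [107,108): 1 bp
  [108,114): 6 bp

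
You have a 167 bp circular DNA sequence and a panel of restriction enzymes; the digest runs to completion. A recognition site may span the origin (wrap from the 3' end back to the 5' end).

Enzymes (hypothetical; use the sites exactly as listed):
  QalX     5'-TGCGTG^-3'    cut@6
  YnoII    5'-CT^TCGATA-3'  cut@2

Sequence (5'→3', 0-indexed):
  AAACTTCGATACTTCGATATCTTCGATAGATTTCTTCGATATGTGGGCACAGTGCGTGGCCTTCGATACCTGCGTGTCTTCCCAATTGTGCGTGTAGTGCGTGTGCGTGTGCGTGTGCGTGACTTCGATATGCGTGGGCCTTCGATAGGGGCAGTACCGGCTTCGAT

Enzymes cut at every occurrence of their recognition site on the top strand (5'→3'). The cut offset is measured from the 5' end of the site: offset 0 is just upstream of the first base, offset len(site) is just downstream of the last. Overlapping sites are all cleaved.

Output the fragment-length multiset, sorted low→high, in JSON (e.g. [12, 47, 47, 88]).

Per-enzyme occurrences:
  QalX TGCGTG/6: at [52, 70, 88, 97, 103, 109, 115, 130] ⇒ [58, 76, 94, 103, 109, 115, 121, 136]
  YnoII CTTCGATA/2: at [3, 11, 20, 33, 60, 122, 139, 160] ⇒ [5, 13, 22, 35, 62, 124, 141, 162]

All cut coordinates (distinct, sorted): [5, 13, 22, 35, 58, 62, 76, 94, 103, 109, 115, 121, 124, 136, 141, 162]

Fragment lengths:
  5→13: 8 bp
  13→22: 9 bp
  22→35: 13 bp
  35→58: 23 bp
  58→62: 4 bp
  62→76: 14 bp
  76→94: 18 bp
  94→103: 9 bp
  103→109: 6 bp
  109→115: 6 bp
  115→121: 6 bp
  121→124: 3 bp
  124→136: 12 bp
  136→141: 5 bp
  141→162: 21 bp
  162→5 (wrap): 167-162+5 = 10 bp

[3,4,5,6,6,6,8,9,9,10,12,13,14,18,21,23]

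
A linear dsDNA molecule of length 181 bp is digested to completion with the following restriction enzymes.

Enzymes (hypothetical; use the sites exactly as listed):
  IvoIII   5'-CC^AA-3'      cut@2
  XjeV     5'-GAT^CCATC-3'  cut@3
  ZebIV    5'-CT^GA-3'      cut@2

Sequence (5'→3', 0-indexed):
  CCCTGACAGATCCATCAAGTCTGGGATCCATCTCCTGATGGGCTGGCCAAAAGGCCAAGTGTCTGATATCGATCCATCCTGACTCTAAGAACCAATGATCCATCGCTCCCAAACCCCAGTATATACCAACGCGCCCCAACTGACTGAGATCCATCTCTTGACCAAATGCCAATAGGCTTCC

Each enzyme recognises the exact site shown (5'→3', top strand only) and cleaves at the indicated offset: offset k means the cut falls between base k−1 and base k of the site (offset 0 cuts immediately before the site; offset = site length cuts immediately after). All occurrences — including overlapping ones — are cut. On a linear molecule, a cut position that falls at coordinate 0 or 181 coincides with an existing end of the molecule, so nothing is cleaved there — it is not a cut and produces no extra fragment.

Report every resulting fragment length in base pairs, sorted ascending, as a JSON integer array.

[4,4,4,5,6,7,7,7,8,8,9,9,10,11,11,12,13,13,16,17]

Per-enzyme occurrences:
  IvoIII (CCAA, off=2): starts [46, 54, 91, 108, 125, 135, 161, 168] → cuts [48, 56, 93, 110, 127, 137, 163, 170]
  XjeV (GATCCATC, off=3): starts [8, 24, 70, 96, 147] → cuts [11, 27, 73, 99, 150]
  ZebIV (CTGA, off=2): starts [2, 34, 62, 78, 139, 143] → cuts [4, 36, 64, 80, 141, 145]

All cut coordinates (distinct, sorted): [4, 11, 27, 36, 48, 56, 64, 73, 80, 93, 99, 110, 127, 137, 141, 145, 150, 163, 170]

Fragments:
  [0,4): 4 bp
  [4,11): 7 bp
  [11,27): 16 bp
  [27,36): 9 bp
  [36,48): 12 bp
  [48,56): 8 bp
  [56,64): 8 bp
  [64,73): 9 bp
  [73,80): 7 bp
  [80,93): 13 bp
  [93,99): 6 bp
  [99,110): 11 bp
  [110,127): 17 bp
  [127,137): 10 bp
  [137,141): 4 bp
  [141,145): 4 bp
  [145,150): 5 bp
  [150,163): 13 bp
  [163,170): 7 bp
  [170,181): 11 bp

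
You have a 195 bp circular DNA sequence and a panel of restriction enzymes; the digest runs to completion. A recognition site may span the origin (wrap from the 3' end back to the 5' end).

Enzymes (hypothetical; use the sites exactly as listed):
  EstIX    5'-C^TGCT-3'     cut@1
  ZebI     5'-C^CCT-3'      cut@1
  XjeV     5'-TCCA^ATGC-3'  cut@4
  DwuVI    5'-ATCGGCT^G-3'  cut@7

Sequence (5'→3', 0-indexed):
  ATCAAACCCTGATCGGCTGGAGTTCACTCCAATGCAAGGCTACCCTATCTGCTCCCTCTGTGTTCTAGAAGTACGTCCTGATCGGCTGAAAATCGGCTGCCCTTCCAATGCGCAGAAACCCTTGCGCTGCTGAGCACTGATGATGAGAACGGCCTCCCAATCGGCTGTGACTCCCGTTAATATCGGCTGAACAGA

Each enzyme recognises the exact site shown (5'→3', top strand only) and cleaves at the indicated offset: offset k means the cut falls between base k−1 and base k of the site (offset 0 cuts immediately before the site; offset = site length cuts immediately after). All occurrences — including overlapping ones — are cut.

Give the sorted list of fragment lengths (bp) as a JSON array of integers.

[2,5,6,7,8,11,11,12,12,13,14,22,33,39]

Scan for sites:
  EstIX CTGCT/1: at [48, 126] ⇒ [49, 127]
  ZebI CCCT/1: at [6, 42, 53, 99, 118] ⇒ [7, 43, 54, 100, 119]
  XjeV TCCAATGC/4: at [27, 103] ⇒ [31, 107]
  DwuVI ATCGGCTG/7: at [11, 80, 91, 159, 181] ⇒ [18, 87, 98, 166, 188]

Pooled cuts: [7, 18, 31, 43, 49, 54, 87, 98, 100, 107, 119, 127, 166, 188]

Fragments:
  7→18: 11 bp
  18→31: 13 bp
  31→43: 12 bp
  43→49: 6 bp
  49→54: 5 bp
  54→87: 33 bp
  87→98: 11 bp
  98→100: 2 bp
  100→107: 7 bp
  107→119: 12 bp
  119→127: 8 bp
  127→166: 39 bp
  166→188: 22 bp
  188→7 (wrap): 195-188+7 = 14 bp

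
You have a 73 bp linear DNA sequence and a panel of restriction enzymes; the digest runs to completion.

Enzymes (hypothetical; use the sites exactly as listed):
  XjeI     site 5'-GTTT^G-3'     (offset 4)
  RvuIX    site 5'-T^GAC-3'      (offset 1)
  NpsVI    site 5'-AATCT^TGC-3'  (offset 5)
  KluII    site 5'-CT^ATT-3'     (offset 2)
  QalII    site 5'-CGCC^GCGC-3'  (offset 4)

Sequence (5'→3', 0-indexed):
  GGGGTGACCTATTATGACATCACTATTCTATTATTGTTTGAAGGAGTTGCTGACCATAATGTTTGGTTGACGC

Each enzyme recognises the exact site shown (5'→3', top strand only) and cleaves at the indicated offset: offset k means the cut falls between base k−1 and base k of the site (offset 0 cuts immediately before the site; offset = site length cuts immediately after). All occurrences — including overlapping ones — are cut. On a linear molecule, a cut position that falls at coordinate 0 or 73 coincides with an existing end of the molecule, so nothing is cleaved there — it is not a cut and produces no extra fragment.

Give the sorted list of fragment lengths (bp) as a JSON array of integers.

Per-enzyme occurrences:
  XjeI GTTTG/4: at [35, 60] ⇒ [39, 64]
  RvuIX TGAC/1: at [4, 14, 50, 67] ⇒ [5, 15, 51, 68]
  NpsVI (AATCTTGC, off=5): no sites
  KluII CTATT/2: at [8, 22, 27] ⇒ [10, 24, 29]
  QalII (CGCCGCGC, off=4): no sites

Pooled cuts: [5, 10, 15, 24, 29, 39, 51, 64, 68]

Fragment lengths:
  [0,5): 5 bp
  [5,10): 5 bp
  [10,15): 5 bp
  [15,24): 9 bp
  [24,29): 5 bp
  [29,39): 10 bp
  [39,51): 12 bp
  [51,64): 13 bp
  [64,68): 4 bp
  [68,73): 5 bp

[4,5,5,5,5,5,9,10,12,13]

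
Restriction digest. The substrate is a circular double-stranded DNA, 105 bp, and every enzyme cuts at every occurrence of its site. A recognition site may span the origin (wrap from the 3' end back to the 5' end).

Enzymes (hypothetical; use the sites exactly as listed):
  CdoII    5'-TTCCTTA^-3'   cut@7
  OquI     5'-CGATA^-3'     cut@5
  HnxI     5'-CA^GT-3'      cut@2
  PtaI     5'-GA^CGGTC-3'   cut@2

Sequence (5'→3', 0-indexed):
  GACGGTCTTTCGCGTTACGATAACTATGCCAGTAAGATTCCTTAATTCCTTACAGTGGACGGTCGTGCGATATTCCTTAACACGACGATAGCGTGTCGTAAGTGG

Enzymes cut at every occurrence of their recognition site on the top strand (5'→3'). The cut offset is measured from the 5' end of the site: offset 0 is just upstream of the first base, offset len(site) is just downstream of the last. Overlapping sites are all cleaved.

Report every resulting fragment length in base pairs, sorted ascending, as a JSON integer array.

Site scan:
  CdoII TTCCTTA/7: at [37, 45, 72] ⇒ [44, 52, 79]
  OquI CGATA/5: at [17, 67, 85] ⇒ [22, 72, 90]
  HnxI CAGT/2: at [29, 52] ⇒ [31, 54]
  PtaI GACGGTC/2: at [0, 57] ⇒ [2, 59]

All cut coordinates (distinct, sorted): [2, 22, 31, 44, 52, 54, 59, 72, 79, 90]

Fragments:
  2→22: 20 bp
  22→31: 9 bp
  31→44: 13 bp
  44→52: 8 bp
  52→54: 2 bp
  54→59: 5 bp
  59→72: 13 bp
  72→79: 7 bp
  79→90: 11 bp
  90→2 (wrap): 105-90+2 = 17 bp

[2,5,7,8,9,11,13,13,17,20]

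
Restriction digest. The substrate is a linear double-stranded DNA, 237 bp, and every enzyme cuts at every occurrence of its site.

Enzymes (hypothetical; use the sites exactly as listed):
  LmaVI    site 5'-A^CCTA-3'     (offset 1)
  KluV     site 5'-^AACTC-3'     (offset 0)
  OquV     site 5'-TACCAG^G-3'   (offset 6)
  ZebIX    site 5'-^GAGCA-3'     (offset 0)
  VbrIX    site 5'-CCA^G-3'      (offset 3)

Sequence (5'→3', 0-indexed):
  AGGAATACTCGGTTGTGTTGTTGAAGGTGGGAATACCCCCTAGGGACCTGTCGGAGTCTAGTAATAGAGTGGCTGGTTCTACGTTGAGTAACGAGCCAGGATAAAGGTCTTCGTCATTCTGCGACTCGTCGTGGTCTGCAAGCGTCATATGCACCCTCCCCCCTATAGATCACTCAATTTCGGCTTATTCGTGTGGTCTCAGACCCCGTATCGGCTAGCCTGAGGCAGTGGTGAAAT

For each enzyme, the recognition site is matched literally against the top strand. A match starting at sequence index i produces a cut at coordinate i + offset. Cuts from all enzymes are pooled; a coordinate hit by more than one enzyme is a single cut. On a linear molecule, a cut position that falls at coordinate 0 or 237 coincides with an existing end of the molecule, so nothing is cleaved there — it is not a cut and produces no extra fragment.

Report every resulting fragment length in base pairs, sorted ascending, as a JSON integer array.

[98,139]

Site scan:
  LmaVI (ACCTA, off=1): no sites
  KluV (AACTC, off=0): no sites
  OquV (TACCAGG, off=6): no sites
  ZebIX (GAGCA, off=0): no sites
  VbrIX CCAG/3: at [95] ⇒ [98]

Pooled cuts: [98]

Fragment lengths:
  [0,98): 98 bp
  [98,237): 139 bp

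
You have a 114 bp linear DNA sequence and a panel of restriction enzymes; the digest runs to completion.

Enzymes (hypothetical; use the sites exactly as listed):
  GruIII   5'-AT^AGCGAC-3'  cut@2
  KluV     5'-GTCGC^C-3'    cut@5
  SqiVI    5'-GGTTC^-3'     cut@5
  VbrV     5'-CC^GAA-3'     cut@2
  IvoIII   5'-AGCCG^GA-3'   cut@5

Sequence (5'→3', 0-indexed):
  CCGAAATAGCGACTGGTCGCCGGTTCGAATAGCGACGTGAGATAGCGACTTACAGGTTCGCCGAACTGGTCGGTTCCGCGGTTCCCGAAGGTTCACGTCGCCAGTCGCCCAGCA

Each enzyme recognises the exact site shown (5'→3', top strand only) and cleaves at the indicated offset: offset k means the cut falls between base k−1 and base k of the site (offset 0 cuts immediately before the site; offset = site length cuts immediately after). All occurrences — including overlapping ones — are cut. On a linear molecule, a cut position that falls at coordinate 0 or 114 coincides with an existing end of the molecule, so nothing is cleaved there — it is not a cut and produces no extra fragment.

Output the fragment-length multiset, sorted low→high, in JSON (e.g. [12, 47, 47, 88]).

Per-enzyme occurrences:
  GruIII ATAGCGAC/2: at [5, 28, 41] ⇒ [7, 30, 43]
  KluV GTCGCC/5: at [15, 96, 103] ⇒ [20, 101, 108]
  SqiVI GGTTC/5: at [21, 54, 71, 79, 89] ⇒ [26, 59, 76, 84, 94]
  VbrV CCGAA/2: at [0, 60, 84] ⇒ [2, 62, 86]
  IvoIII (AGCCGGA, off=5): no sites

Pooled cuts: [2, 7, 20, 26, 30, 43, 59, 62, 76, 84, 86, 94, 101, 108]

Fragments:
  [0,2): 2 bp
  [2,7): 5 bp
  [7,20): 13 bp
  [20,26): 6 bp
  [26,30): 4 bp
  [30,43): 13 bp
  [43,59): 16 bp
  [59,62): 3 bp
  [62,76): 14 bp
  [76,84): 8 bp
  [84,86): 2 bp
  [86,94): 8 bp
  [94,101): 7 bp
  [101,108): 7 bp
  [108,114): 6 bp

[2,2,3,4,5,6,6,7,7,8,8,13,13,14,16]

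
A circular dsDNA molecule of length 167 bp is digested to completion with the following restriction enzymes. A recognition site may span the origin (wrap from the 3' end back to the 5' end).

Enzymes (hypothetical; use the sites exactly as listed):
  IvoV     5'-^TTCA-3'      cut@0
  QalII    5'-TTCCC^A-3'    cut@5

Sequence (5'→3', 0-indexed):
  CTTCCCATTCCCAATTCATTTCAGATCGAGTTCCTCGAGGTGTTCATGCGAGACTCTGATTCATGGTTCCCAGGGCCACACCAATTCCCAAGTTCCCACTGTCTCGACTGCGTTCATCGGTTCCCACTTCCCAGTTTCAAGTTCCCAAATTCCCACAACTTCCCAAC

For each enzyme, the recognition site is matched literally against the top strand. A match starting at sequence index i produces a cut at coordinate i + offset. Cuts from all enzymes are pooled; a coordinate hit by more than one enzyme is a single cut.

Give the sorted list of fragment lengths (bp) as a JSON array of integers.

[2,3,5,6,7,8,8,9,10,11,12,13,15,17,18,23]

Per-enzyme occurrences:
  IvoV (TTCA, off=0): starts [14, 19, 42, 59, 112, 135] → cuts [14, 19, 42, 59, 112, 135]
  QalII (TTCCCA, off=5): starts [1, 7, 66, 84, 92, 120, 127, 141, 149, 159] → cuts [6, 12, 71, 89, 97, 125, 132, 146, 154, 164]

Pooled cuts: [6, 12, 14, 19, 42, 59, 71, 89, 97, 112, 125, 132, 135, 146, 154, 164]

Fragment lengths:
  6→12: 6 bp
  12→14: 2 bp
  14→19: 5 bp
  19→42: 23 bp
  42→59: 17 bp
  59→71: 12 bp
  71→89: 18 bp
  89→97: 8 bp
  97→112: 15 bp
  112→125: 13 bp
  125→132: 7 bp
  132→135: 3 bp
  135→146: 11 bp
  146→154: 8 bp
  154→164: 10 bp
  164→6 (wrap): 167-164+6 = 9 bp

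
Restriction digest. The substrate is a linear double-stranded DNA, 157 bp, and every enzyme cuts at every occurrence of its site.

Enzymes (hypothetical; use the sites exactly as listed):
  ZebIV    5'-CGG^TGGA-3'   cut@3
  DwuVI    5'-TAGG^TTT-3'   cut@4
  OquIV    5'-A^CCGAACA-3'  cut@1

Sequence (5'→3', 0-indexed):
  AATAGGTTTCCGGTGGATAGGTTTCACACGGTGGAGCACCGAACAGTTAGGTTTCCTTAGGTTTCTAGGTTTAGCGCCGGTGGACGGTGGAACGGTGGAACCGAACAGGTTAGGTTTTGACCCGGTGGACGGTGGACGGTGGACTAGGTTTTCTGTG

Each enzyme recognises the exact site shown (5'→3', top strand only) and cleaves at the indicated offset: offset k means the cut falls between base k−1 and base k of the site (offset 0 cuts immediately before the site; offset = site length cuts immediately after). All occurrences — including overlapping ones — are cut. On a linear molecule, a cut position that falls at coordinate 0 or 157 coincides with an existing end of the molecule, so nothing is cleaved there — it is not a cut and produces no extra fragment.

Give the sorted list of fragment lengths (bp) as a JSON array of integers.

Site scan:
  ZebIV (CGGTGGA, off=3): starts [10, 28, 77, 84, 92, 122, 129, 136] → cuts [13, 31, 80, 87, 95, 125, 132, 139]
  DwuVI (TAGGTTT, off=4): starts [2, 17, 47, 57, 65, 110, 144] → cuts [6, 21, 51, 61, 69, 114, 148]
  OquIV (ACCGAACA, off=1): starts [37, 99] → cuts [38, 100]

All cut coordinates (distinct, sorted): [6, 13, 21, 31, 38, 51, 61, 69, 80, 87, 95, 100, 114, 125, 132, 139, 148]

Fragment lengths:
  [0,6): 6 bp
  [6,13): 7 bp
  [13,21): 8 bp
  [21,31): 10 bp
  [31,38): 7 bp
  [38,51): 13 bp
  [51,61): 10 bp
  [61,69): 8 bp
  [69,80): 11 bp
  [80,87): 7 bp
  [87,95): 8 bp
  [95,100): 5 bp
  [100,114): 14 bp
  [114,125): 11 bp
  [125,132): 7 bp
  [132,139): 7 bp
  [139,148): 9 bp
  [148,157): 9 bp

[5,6,7,7,7,7,7,8,8,8,9,9,10,10,11,11,13,14]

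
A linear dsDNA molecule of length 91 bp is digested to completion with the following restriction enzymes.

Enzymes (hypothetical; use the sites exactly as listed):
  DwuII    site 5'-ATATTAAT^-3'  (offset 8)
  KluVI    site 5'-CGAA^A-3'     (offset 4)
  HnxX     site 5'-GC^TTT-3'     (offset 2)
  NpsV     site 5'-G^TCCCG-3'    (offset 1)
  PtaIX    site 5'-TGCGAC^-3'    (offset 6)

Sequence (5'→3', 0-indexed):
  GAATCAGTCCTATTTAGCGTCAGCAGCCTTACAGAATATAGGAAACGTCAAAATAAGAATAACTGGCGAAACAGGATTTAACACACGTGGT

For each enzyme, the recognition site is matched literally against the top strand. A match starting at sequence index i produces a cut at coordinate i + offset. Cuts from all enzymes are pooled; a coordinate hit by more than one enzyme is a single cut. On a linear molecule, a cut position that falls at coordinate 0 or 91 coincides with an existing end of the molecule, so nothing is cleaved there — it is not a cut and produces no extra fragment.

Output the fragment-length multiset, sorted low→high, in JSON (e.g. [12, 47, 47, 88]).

Site scan:
  DwuII (ATATTAAT, off=8): no sites
  KluVI CGAAA/4: at [66] ⇒ [70]
  HnxX (GCTTT, off=2): no sites
  NpsV (GTCCCG, off=1): no sites
  PtaIX (TGCGAC, off=6): no sites

Pooled cuts: [70]

Fragments:
  [0,70): 70 bp
  [70,91): 21 bp

[21,70]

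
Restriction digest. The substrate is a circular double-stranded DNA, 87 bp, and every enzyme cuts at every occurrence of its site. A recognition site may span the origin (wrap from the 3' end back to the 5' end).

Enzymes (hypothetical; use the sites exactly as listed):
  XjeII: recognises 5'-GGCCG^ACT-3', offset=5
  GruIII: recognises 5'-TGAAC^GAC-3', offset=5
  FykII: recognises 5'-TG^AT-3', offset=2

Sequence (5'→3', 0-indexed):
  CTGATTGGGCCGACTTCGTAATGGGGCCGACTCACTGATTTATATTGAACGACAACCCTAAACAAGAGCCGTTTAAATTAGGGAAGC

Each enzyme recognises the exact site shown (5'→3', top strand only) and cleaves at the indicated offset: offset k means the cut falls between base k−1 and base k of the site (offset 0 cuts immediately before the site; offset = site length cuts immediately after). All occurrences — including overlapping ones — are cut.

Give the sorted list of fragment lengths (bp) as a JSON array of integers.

Per-enzyme occurrences:
  XjeII GGCCGACT/5: at [7, 24] ⇒ [12, 29]
  GruIII TGAACGAC/5: at [45] ⇒ [50]
  FykII TGAT/2: at [1, 35] ⇒ [3, 37]

Pooled cuts: [3, 12, 29, 37, 50]

Fragment lengths:
  3→12: 9 bp
  12→29: 17 bp
  29→37: 8 bp
  37→50: 13 bp
  50→3 (wrap): 87-50+3 = 40 bp

[8,9,13,17,40]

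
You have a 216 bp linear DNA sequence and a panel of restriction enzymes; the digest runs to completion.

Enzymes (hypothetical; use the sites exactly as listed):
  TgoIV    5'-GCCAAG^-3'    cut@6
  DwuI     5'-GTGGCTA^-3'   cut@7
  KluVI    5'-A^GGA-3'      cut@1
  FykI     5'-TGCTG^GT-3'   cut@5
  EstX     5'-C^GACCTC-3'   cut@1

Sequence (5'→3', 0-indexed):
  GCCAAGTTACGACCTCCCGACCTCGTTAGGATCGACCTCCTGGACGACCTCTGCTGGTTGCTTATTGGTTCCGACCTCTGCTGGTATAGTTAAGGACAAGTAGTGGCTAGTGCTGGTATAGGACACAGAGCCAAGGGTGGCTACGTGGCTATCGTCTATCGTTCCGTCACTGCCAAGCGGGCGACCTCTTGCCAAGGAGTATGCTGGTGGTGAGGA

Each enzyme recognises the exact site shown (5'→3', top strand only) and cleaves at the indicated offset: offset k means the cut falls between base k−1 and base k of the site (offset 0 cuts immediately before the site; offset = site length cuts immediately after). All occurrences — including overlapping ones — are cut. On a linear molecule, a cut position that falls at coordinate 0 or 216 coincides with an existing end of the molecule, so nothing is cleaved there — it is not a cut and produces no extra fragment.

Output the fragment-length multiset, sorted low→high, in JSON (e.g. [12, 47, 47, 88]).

Per-enzyme occurrences:
  TgoIV GCCAAG/6: at [0, 129, 171, 190] ⇒ [6, 135, 177, 196]
  DwuI GTGGCTA/7: at [102, 136, 144] ⇒ [109, 143, 151]
  KluVI AGGA/1: at [27, 92, 119, 194, 212] ⇒ [28, 93, 120, 195, 213]
  FykI TGCTGGT/5: at [51, 78, 110, 201] ⇒ [56, 83, 115, 206]
  EstX CGACCTC/1: at [9, 17, 32, 44, 71, 181] ⇒ [10, 18, 33, 45, 72, 182]

All cut coordinates (distinct, sorted): [6, 10, 18, 28, 33, 45, 56, 72, 83, 93, 109, 115, 120, 135, 143, 151, 177, 182, 195, 196, 206, 213]

Fragment lengths:
  [0,6): 6 bp
  [6,10): 4 bp
  [10,18): 8 bp
  [18,28): 10 bp
  [28,33): 5 bp
  [33,45): 12 bp
  [45,56): 11 bp
  [56,72): 16 bp
  [72,83): 11 bp
  [83,93): 10 bp
  [93,109): 16 bp
  [109,115): 6 bp
  [115,120): 5 bp
  [120,135): 15 bp
  [135,143): 8 bp
  [143,151): 8 bp
  [151,177): 26 bp
  [177,182): 5 bp
  [182,195): 13 bp
  [195,196): 1 bp
  [196,206): 10 bp
  [206,213): 7 bp
  [213,216): 3 bp

[1,3,4,5,5,5,6,6,7,8,8,8,10,10,10,11,11,12,13,15,16,16,26]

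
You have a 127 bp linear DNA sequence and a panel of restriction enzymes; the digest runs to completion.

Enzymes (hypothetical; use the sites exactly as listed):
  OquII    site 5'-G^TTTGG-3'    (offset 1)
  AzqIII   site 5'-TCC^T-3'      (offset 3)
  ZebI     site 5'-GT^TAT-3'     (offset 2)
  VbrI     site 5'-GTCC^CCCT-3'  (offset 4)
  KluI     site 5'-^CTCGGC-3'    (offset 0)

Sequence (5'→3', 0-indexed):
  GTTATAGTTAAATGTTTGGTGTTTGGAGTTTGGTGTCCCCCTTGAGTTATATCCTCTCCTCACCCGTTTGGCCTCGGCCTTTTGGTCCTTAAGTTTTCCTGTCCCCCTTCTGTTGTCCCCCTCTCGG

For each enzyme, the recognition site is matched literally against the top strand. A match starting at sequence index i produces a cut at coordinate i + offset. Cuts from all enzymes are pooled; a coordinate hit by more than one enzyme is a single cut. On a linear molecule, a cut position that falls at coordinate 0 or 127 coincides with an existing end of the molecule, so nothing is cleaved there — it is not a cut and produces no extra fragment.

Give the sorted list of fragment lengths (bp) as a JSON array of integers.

[2,5,5,6,7,7,7,7,9,9,10,11,12,14,16]

Site scan:
  OquII GTTTGG/1: at [13, 20, 27, 65] ⇒ [14, 21, 28, 66]
  AzqIII TCCT/3: at [51, 56, 85, 96] ⇒ [54, 59, 88, 99]
  ZebI GTTAT/2: at [0, 45] ⇒ [2, 47]
  VbrI GTCCCCCT/4: at [34, 100, 114] ⇒ [38, 104, 118]
  KluI CTCGGC/0: at [72] ⇒ [72]

Pooled cuts: [2, 14, 21, 28, 38, 47, 54, 59, 66, 72, 88, 99, 104, 118]

Fragment lengths:
  [0,2): 2 bp
  [2,14): 12 bp
  [14,21): 7 bp
  [21,28): 7 bp
  [28,38): 10 bp
  [38,47): 9 bp
  [47,54): 7 bp
  [54,59): 5 bp
  [59,66): 7 bp
  [66,72): 6 bp
  [72,88): 16 bp
  [88,99): 11 bp
  [99,104): 5 bp
  [104,118): 14 bp
  [118,127): 9 bp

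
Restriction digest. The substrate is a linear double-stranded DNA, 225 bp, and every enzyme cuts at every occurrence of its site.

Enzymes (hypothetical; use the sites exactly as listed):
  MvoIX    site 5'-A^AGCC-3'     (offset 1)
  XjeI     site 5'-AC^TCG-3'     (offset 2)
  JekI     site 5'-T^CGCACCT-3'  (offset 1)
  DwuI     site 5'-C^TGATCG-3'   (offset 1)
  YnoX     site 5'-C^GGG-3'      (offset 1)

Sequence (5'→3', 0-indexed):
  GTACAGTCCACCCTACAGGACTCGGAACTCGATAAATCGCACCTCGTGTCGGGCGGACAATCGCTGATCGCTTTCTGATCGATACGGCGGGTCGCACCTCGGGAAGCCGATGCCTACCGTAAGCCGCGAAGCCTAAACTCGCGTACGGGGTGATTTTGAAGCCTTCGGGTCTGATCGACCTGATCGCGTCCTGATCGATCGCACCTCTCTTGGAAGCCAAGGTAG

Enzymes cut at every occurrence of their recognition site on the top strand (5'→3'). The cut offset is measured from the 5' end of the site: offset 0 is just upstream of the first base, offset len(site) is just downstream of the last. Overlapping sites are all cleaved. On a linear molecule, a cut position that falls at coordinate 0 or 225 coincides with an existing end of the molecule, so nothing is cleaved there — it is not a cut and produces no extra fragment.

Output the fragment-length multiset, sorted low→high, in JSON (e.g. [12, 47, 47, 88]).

[4,4,5,7,7,8,8,8,8,9,9,9,11,11,11,13,13,13,14,15,17,21]

Site scan:
  MvoIX AAGCC/1: at [103, 120, 128, 158, 213] ⇒ [104, 121, 129, 159, 214]
  XjeI ACTCG/2: at [19, 26, 136] ⇒ [21, 28, 138]
  JekI TCGCACCT/1: at [36, 91, 198] ⇒ [37, 92, 199]
  DwuI CTGATCG/1: at [63, 74, 170, 179, 190] ⇒ [64, 75, 171, 180, 191]
  YnoX CGGG/1: at [49, 87, 99, 145, 165] ⇒ [50, 88, 100, 146, 166]

Pooled cuts: [21, 28, 37, 50, 64, 75, 88, 92, 100, 104, 121, 129, 138, 146, 159, 166, 171, 180, 191, 199, 214]

Fragment lengths:
  [0,21): 21 bp
  [21,28): 7 bp
  [28,37): 9 bp
  [37,50): 13 bp
  [50,64): 14 bp
  [64,75): 11 bp
  [75,88): 13 bp
  [88,92): 4 bp
  [92,100): 8 bp
  [100,104): 4 bp
  [104,121): 17 bp
  [121,129): 8 bp
  [129,138): 9 bp
  [138,146): 8 bp
  [146,159): 13 bp
  [159,166): 7 bp
  [166,171): 5 bp
  [171,180): 9 bp
  [180,191): 11 bp
  [191,199): 8 bp
  [199,214): 15 bp
  [214,225): 11 bp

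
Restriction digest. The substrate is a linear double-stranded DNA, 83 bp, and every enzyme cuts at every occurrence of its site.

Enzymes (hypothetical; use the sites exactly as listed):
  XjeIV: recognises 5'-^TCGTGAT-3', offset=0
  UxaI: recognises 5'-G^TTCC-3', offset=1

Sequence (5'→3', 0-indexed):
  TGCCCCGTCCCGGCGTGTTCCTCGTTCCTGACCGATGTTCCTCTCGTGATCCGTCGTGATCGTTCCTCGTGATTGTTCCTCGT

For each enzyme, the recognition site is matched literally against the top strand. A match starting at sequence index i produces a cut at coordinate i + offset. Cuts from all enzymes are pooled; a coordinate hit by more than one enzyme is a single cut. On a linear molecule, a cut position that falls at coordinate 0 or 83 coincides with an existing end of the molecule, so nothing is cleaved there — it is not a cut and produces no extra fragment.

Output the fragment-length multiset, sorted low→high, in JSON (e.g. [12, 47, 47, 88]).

Site scan:
  XjeIV TCGTGAT/0: at [43, 53, 66] ⇒ [43, 53, 66]
  UxaI GTTCC/1: at [16, 23, 36, 61, 74] ⇒ [17, 24, 37, 62, 75]

Pooled cuts: [17, 24, 37, 43, 53, 62, 66, 75]

Fragments:
  [0,17): 17 bp
  [17,24): 7 bp
  [24,37): 13 bp
  [37,43): 6 bp
  [43,53): 10 bp
  [53,62): 9 bp
  [62,66): 4 bp
  [66,75): 9 bp
  [75,83): 8 bp

[4,6,7,8,9,9,10,13,17]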